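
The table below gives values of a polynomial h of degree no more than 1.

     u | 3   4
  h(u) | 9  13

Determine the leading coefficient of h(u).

Write h(u) = au + b. Substituting each data point gives a linear system:
  3a + b = 9
  4a + b = 13
Solving the system yields a = 4, b = -3.
So h(u) = 4u - 3.
The leading coefficient is 4.

4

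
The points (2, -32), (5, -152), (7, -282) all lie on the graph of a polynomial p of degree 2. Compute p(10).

-552

Write p(s) = as^2 + bs + c. Substituting each data point gives a linear system:
  4a + 2b + c = -32
  25a + 5b + c = -152
  49a + 7b + c = -282
Solving the system yields a = -5, b = -5, c = -2.
So p(s) = -5s^2 - 5s - 2.
Then p(10) = -552.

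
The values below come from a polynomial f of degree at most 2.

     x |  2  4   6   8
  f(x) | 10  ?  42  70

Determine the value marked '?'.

22

On equispaced nodes a degree-2 polynomial has vanishing third forward difference, so
  - f(2) + 3·f(4) - 3·f(6) + f(8) = 0.
Substituting the known values and solving for f(4):
  3·f(4) = 66
  f(4) = 22.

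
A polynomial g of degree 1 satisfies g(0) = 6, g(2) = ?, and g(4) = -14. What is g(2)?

On equispaced nodes a degree-1 polynomial has vanishing second forward difference, so
  g(0) - 2·g(2) + g(4) = 0.
Substituting the known values and solving for g(2):
  -2·g(2) = 8
  g(2) = -4.

-4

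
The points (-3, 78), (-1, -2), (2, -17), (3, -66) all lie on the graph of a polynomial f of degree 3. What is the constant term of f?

-3

Write f(s) = as^3 + bs^2 + cs + d. Substituting each data point gives a linear system:
  -27a + 9b - 3c + d = 78
  -a + b - c + d = -2
  8a + 4b + 2c + d = -17
  27a + 9b + 3c + d = -66
Solving the system yields a = -3, b = 1, c = 3, d = -3.
So f(s) = -3s³ + s² + 3s - 3.
The constant term is -3.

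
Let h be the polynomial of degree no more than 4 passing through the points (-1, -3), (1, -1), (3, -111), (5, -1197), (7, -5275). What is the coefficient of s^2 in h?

-2

Write h(s) = as^4 + bs^3 + cs^2 + ds + e. Substituting each data point gives a linear system:
  a - b + c - d + e = -3
  a + b + c + d + e = -1
  81a + 27b + 9c + 3d + e = -111
  625a + 125b + 25c + 5d + e = -1197
  2401a + 343b + 49c + 7d + e = -5275
Solving the system yields a = -3, b = 6, c = -2, d = -5, e = 3.
So h(s) = -3s⁴ + 6s³ - 2s² - 5s + 3.
The coefficient of s^2 is -2.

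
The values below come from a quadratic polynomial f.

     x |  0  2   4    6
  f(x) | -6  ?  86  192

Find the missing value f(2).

On equispaced nodes a degree-2 polynomial has vanishing third forward difference, so
  - f(0) + 3·f(2) - 3·f(4) + f(6) = 0.
Substituting the known values and solving for f(2):
  3·f(2) = 60
  f(2) = 20.

20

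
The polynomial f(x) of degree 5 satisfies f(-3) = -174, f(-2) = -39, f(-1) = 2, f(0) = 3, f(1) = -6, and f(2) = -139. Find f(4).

-2673

Write f(x) = ax^5 + bx^4 + cx^3 + dx^2 + ex + k. Substituting each data point gives a linear system:
  -243a + 81b - 27c + 9d - 3e + k = -174
  -32a + 16b - 8c + 4d - 2e + k = -39
  -a + b - c + d - e + k = 2
  k = 3
  a + b + c + d + e + k = -6
  32a + 16b + 8c + 4d + 2e + k = -139
Solving the system yields a = -1, b = -6, c = -2, d = 1, e = -1, k = 3.
So f(x) = -x⁵ - 6x⁴ - 2x³ + x² - x + 3.
Then f(4) = -2673.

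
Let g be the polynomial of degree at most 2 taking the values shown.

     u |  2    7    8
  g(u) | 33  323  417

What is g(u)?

Write g(u) = au^2 + bu + c. Substituting each data point gives a linear system:
  4a + 2b + c = 33
  49a + 7b + c = 323
  64a + 8b + c = 417
Solving the system yields a = 6, b = 4, c = 1.
So g(u) = 6u² + 4u + 1.
Check: g(7) = 323. ✓

g(u) = 6u^2 + 4u + 1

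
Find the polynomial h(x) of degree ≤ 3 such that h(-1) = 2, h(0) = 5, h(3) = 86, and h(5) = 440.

Write h(x) = ax^3 + bx^2 + cx + d. Substituting each data point gives a linear system:
  -a + b - c + d = 2
  d = 5
  27a + 9b + 3c + d = 86
  125a + 25b + 5c + d = 440
Solving the system yields a = 4, b = -2, c = -3, d = 5.
So h(x) = 4x^3 - 2x^2 - 3x + 5.
Check: h(-1) = 2. ✓

h(x) = 4x^3 - 2x^2 - 3x + 5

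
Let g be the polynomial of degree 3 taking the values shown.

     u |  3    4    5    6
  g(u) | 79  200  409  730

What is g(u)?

g(u) = 4u^3 - 4u^2 + u + 4

Using the Lagrange interpolation formula with nodes 3, 4, 5, 6:
  L_0(u) = (u - 4)(u - 5)(u - 6) / -6
  L_1(u) = (u - 3)(u - 5)(u - 6) / 2
  L_2(u) = (u - 3)(u - 4)(u - 6) / -2
  L_3(u) = (u - 3)(u - 4)(u - 5) / 6
Then g(u) = 79·L_0(u) + 200·L_1(u) + 409·L_2(u) + 730·L_3(u).
Expanding and collecting terms gives g(u) = 4u^3 - 4u^2 + u + 4.
Check: g(4) = 200. ✓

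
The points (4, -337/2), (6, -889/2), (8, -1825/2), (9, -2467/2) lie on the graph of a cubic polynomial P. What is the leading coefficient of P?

Write P(t) = at^3 + bt^2 + ct + d. Substituting each data point gives a linear system:
  64a + 16b + 4c + d = -337/2
  216a + 36b + 6c + d = -889/2
  512a + 64b + 8c + d = -1825/2
  729a + 81b + 9c + d = -2467/2
Solving the system yields a = -1, b = -6, c = -2, d = -1/2.
So P(t) = -t³ - 6t² - 2t - 1/2.
The leading coefficient is -1.

-1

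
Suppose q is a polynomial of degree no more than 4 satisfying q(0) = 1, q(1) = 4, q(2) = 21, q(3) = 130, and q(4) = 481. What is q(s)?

q(s) = 3s^4 - 5s^3 + s^2 + 4s + 1

Write q(s) = as^4 + bs^3 + cs^2 + ds + e. Substituting each data point gives a linear system:
  e = 1
  a + b + c + d + e = 4
  16a + 8b + 4c + 2d + e = 21
  81a + 27b + 9c + 3d + e = 130
  256a + 64b + 16c + 4d + e = 481
Solving the system yields a = 3, b = -5, c = 1, d = 4, e = 1.
So q(s) = 3s^4 - 5s^3 + s^2 + 4s + 1.
Check: q(1) = 4. ✓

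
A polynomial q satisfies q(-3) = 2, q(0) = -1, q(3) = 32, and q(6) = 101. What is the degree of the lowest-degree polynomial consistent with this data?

Forward differences of the values at n = -3, 0, 3, 6:
  q  : 2  -1  32  101
  Δ  : -3  33  69
  Δ^2: 36  36
  Δ^3: 0
The second differences are constant (36) and nonzero, while all higher differences vanish, so the minimal degree is 2.

2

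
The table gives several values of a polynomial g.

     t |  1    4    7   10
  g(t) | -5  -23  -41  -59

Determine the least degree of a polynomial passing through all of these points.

Forward differences of the values at t = 1, 4, 7, 10:
  g  : -5  -23  -41  -59
  Δ  : -18  -18  -18
  Δ^2: 0  0
  Δ^3: 0
The first differences are constant (-18) and nonzero, while all higher differences vanish, so the minimal degree is 1.

1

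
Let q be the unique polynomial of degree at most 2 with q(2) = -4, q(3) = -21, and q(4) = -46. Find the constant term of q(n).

6

Write q(n) = an^2 + bn + c. Substituting each data point gives a linear system:
  4a + 2b + c = -4
  9a + 3b + c = -21
  16a + 4b + c = -46
Solving the system yields a = -4, b = 3, c = 6.
So q(n) = -4n^2 + 3n + 6.
The constant term is 6.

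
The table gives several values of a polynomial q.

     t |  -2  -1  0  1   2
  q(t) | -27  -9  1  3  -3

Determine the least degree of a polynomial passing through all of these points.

2

Forward differences of the values at t = -2, -1, 0, 1, 2:
  q  : -27  -9  1  3  -3
  Δ  : 18  10  2  -6
  Δ^2: -8  -8  -8
  Δ^3: 0  0
  Δ^4: 0
The second differences are constant (-8) and nonzero, while all higher differences vanish, so the minimal degree is 2.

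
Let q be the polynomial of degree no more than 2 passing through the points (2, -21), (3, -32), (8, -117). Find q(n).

q(n) = -n^2 - 6n - 5

Write q(n) = an^2 + bn + c. Substituting each data point gives a linear system:
  4a + 2b + c = -21
  9a + 3b + c = -32
  64a + 8b + c = -117
Solving the system yields a = -1, b = -6, c = -5.
So q(n) = -n² - 6n - 5.
Check: q(8) = -117. ✓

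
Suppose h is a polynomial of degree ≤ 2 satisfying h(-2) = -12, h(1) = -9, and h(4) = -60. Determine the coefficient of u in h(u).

-2

Write h(u) = au^2 + bu + c. Substituting each data point gives a linear system:
  4a - 2b + c = -12
  a + b + c = -9
  16a + 4b + c = -60
Solving the system yields a = -3, b = -2, c = -4.
So h(u) = -3u^2 - 2u - 4.
The coefficient of u is -2.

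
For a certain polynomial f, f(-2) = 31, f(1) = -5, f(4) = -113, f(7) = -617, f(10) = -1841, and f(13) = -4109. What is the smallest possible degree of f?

Forward differences of the values at n = -2, 1, 4, 7, 10, 13:
  f  : 31  -5  -113  -617  -1841  -4109
  Δ  : -36  -108  -504  -1224  -2268
  Δ^2: -72  -396  -720  -1044
  Δ^3: -324  -324  -324
  Δ^4: 0  0
  Δ^5: 0
The third differences are constant (-324) and nonzero, while all higher differences vanish, so the minimal degree is 3.

3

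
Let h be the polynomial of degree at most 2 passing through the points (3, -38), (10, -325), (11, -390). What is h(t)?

h(t) = -3t^2 - 2t - 5

Write h(t) = at^2 + bt + c. Substituting each data point gives a linear system:
  9a + 3b + c = -38
  100a + 10b + c = -325
  121a + 11b + c = -390
Solving the system yields a = -3, b = -2, c = -5.
So h(t) = -3t^2 - 2t - 5.
Check: h(11) = -390. ✓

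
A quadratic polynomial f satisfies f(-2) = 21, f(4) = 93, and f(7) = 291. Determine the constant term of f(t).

Write f(t) = at^2 + bt + c. Substituting each data point gives a linear system:
  4a - 2b + c = 21
  16a + 4b + c = 93
  49a + 7b + c = 291
Solving the system yields a = 6, b = 0, c = -3.
So f(t) = 6t^2 - 3.
The constant term is -3.

-3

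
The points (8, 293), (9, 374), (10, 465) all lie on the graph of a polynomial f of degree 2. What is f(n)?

Write f(n) = an^2 + bn + c. Substituting each data point gives a linear system:
  64a + 8b + c = 293
  81a + 9b + c = 374
  100a + 10b + c = 465
Solving the system yields a = 5, b = -4, c = 5.
So f(n) = 5n^2 - 4n + 5.
Check: f(9) = 374. ✓

f(n) = 5n^2 - 4n + 5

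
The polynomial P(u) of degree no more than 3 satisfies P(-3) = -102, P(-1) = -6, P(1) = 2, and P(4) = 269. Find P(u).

P(u) = 4u^3 + u^2 - 3

Write P(u) = au^3 + bu^2 + cu + d. Substituting each data point gives a linear system:
  -27a + 9b - 3c + d = -102
  -a + b - c + d = -6
  a + b + c + d = 2
  64a + 16b + 4c + d = 269
Solving the system yields a = 4, b = 1, c = 0, d = -3.
So P(u) = 4u³ + u² - 3.
Check: P(-1) = -6. ✓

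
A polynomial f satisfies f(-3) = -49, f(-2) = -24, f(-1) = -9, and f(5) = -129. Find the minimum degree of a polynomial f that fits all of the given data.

Divided differences on the nodes -3, -2, -1, 5:
  order 0: -49  -24  -9  -129
  order 1: 25  15  -20
  order 2: -5  -5
  order 3: 0
The order-2 divided differences are all -5 (nonzero) and every higher order vanishes, so the data lies on a polynomial of degree exactly 2.

2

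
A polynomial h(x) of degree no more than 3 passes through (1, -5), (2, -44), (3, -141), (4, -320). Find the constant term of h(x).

0

Write h(x) = ax^3 + bx^2 + cx + d. Substituting each data point gives a linear system:
  a + b + c + d = -5
  8a + 4b + 2c + d = -44
  27a + 9b + 3c + d = -141
  64a + 16b + 4c + d = -320
Solving the system yields a = -4, b = -5, c = 4, d = 0.
So h(x) = -4x³ - 5x² + 4x.
The constant term is 0.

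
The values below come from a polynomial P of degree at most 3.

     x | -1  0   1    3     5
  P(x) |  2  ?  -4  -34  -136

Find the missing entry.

The 4 known points determine the degree-3 polynomial uniquely.
Write P(x) = ax^3 + bx^2 + cx + d. Substituting each data point gives a linear system:
  -a + b - c + d = 2
  a + b + c + d = -4
  27a + 9b + 3c + d = -34
  125a + 25b + 5c + d = -136
Solving the system yields a = -1, b = 0, c = -2, d = -1.
So P(x) = -x³ - 2x - 1.
Then P(0) = -1.

-1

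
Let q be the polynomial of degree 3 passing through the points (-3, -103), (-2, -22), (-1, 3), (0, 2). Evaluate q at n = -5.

-553

Forward differences of the values at n = -3, -2, -1, 0:
  q  : -103  -22  3  2
  Δ  : 81  25  -1
  Δ^2: -56  -26
  Δ^3: 30
The third differences are constant, confirming degree 3.
Interpolating (Newton forward form) and evaluating at n = -5 gives q(-5) = -553.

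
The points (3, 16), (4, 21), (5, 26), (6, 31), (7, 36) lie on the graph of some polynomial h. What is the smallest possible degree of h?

Forward differences of the values at n = 3, 4, 5, 6, 7:
  h  : 16  21  26  31  36
  Δ  : 5  5  5  5
  Δ^2: 0  0  0
  Δ^3: 0  0
  Δ^4: 0
The first differences are constant (5) and nonzero, while all higher differences vanish, so the minimal degree is 1.

1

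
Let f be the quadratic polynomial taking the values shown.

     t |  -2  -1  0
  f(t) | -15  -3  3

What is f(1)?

3

Using the Lagrange interpolation formula with nodes -2, -1, 0:
  L_0(t) = (t + 1)t / 2
  L_1(t) = (t + 2)t / -1
  L_2(t) = (t + 2)(t + 1) / 2
Then f(t) = -15·L_0(t) - 3·L_1(t) + 3·L_2(t).
Expanding and collecting terms gives f(t) = -3t^2 + 3t + 3.
Evaluating at t = 1: f(1) = 3.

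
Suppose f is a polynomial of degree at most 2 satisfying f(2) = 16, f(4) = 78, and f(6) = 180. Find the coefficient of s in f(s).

1

Write f(s) = as^2 + bs + c. Substituting each data point gives a linear system:
  4a + 2b + c = 16
  16a + 4b + c = 78
  36a + 6b + c = 180
Solving the system yields a = 5, b = 1, c = -6.
So f(s) = 5s^2 + s - 6.
The coefficient of s is 1.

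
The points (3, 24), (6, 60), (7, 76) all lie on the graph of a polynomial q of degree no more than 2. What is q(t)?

q(t) = t^2 + 3t + 6

Using the Lagrange interpolation formula with nodes 3, 6, 7:
  L_0(t) = (t - 6)(t - 7) / 12
  L_1(t) = (t - 3)(t - 7) / -3
  L_2(t) = (t - 3)(t - 6) / 4
Then q(t) = 24·L_0(t) + 60·L_1(t) + 76·L_2(t).
Expanding and collecting terms gives q(t) = t^2 + 3t + 6.
Check: q(7) = 76. ✓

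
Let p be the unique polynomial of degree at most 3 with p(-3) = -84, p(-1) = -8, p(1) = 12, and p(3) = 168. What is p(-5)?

-408

Write p(s) = as^3 + bs^2 + cs + d. Substituting each data point gives a linear system:
  -27a + 9b - 3c + d = -84
  -a + b - c + d = -8
  a + b + c + d = 12
  27a + 9b + 3c + d = 168
Solving the system yields a = 4, b = 5, c = 6, d = -3.
So p(s) = 4s^3 + 5s^2 + 6s - 3.
Then p(-5) = -408.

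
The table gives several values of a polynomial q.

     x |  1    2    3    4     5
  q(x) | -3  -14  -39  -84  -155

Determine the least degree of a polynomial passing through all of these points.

3

Forward differences of the values at x = 1, 2, 3, 4, 5:
  q  : -3  -14  -39  -84  -155
  Δ  : -11  -25  -45  -71
  Δ^2: -14  -20  -26
  Δ^3: -6  -6
  Δ^4: 0
The third differences are constant (-6) and nonzero, while all higher differences vanish, so the minimal degree is 3.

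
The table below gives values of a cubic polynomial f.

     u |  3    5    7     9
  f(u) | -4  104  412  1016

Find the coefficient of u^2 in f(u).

-5

Write f(u) = au^3 + bu^2 + cu + d. Substituting each data point gives a linear system:
  27a + 9b + 3c + d = -4
  125a + 25b + 5c + d = 104
  343a + 49b + 7c + d = 412
  729a + 81b + 9c + d = 1016
Solving the system yields a = 2, b = -5, c = -4, d = -1.
So f(u) = 2u^3 - 5u^2 - 4u - 1.
The coefficient of u^2 is -5.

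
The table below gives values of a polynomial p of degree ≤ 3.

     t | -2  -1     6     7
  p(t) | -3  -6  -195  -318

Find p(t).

Write p(t) = at^3 + bt^2 + ct + d. Substituting each data point gives a linear system:
  -8a + 4b - 2c + d = -3
  -a + b - c + d = -6
  216a + 36b + 6c + d = -195
  343a + 49b + 7c + d = -318
Solving the system yields a = -1, b = 0, c = 4, d = -3.
So p(t) = -t³ + 4t - 3.
Check: p(7) = -318. ✓

p(t) = -t^3 + 4t - 3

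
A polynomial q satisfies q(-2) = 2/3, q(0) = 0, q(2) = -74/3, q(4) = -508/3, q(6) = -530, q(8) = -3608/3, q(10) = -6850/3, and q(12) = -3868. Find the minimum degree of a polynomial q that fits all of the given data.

3

Forward differences of the values at s = -2, 0, 2, 4, 6, 8, 10, 12:
  q  : 2/3  0  -74/3  -508/3  -530  -3608/3  -6850/3  -3868
  Δ  : -2/3  -74/3  -434/3  -1082/3  -2018/3  -3242/3  -4754/3
  Δ^2: -24  -120  -216  -312  -408  -504
  Δ^3: -96  -96  -96  -96  -96
  Δ^4: 0  0  0  0
  Δ^5: 0  0  0
  Δ^6: 0  0
  Δ^7: 0
The third differences are constant (-96) and nonzero, while all higher differences vanish, so the minimal degree is 3.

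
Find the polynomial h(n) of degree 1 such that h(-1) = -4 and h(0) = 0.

Write h(n) = an + b. Substituting each data point gives a linear system:
  -a + b = -4
  b = 0
Solving the system yields a = 4, b = 0.
So h(n) = 4n.
Check: h(-1) = -4. ✓

h(n) = 4n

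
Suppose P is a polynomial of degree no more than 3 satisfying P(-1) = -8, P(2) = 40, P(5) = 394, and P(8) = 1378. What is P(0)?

-6

Forward differences of the values at s = -1, 2, 5, 8:
  P  : -8  40  394  1378
  Δ  : 48  354  984
  Δ^2: 306  630
  Δ^3: 324
The third differences are constant, confirming degree 3.
Interpolating (Newton forward form) and evaluating at s = 0 gives P(0) = -6.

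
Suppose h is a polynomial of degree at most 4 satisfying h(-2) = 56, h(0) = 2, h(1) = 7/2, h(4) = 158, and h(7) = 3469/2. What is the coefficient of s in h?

-1

Write h(s) = as^4 + bs^3 + cs^2 + ds + e. Substituting each data point gives a linear system:
  16a - 8b + 4c - 2d + e = 56
  e = 2
  a + b + c + d + e = 7/2
  256a + 64b + 16c + 4d + e = 158
  2401a + 343b + 49c + 7d + e = 3469/2
Solving the system yields a = 1, b = -5/2, c = 4, d = -1, e = 2.
So h(s) = s⁴ - (5/2)s³ + 4s² - s + 2.
The coefficient of s is -1.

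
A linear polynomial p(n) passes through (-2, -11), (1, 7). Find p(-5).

-29

Write p(n) = an + b. Substituting each data point gives a linear system:
  -2a + b = -11
  a + b = 7
Solving the system yields a = 6, b = 1.
So p(n) = 6n + 1.
Then p(-5) = -29.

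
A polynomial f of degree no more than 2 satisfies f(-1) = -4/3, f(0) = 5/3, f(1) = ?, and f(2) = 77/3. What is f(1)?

32/3

The 3 known points determine the degree-2 polynomial uniquely.
Write f(s) = as^2 + bs + c. Substituting each data point gives a linear system:
  a - b + c = -4/3
  c = 5/3
  4a + 2b + c = 77/3
Solving the system yields a = 3, b = 6, c = 5/3.
So f(s) = 3s^2 + 6s + 5/3.
Then f(1) = 32/3.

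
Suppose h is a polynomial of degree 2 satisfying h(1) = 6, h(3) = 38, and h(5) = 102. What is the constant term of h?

Write h(s) = as^2 + bs + c. Substituting each data point gives a linear system:
  a + b + c = 6
  9a + 3b + c = 38
  25a + 5b + c = 102
Solving the system yields a = 4, b = 0, c = 2.
So h(s) = 4s² + 2.
The constant term is 2.

2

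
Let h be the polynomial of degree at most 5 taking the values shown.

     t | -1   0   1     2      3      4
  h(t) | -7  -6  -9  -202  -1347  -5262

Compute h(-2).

Using the Lagrange interpolation formula with nodes -1, 0, 1, 2, 3, 4:
  L_0(t) = t(t - 1)(t - 2)(t - 3)(t - 4) / -120
  L_1(t) = (t + 1)(t - 1)(t - 2)(t - 3)(t - 4) / 24
  L_2(t) = (t + 1)t(t - 2)(t - 3)(t - 4) / -12
  L_3(t) = (t + 1)t(t - 1)(t - 3)(t - 4) / 12
  L_4(t) = (t + 1)t(t - 1)(t - 2)(t - 4) / -24
  L_5(t) = (t + 1)t(t - 1)(t - 2)(t - 3) / 120
Then h(t) = -7·L_0(t) - 6·L_1(t) - 9·L_2(t) - 202·L_3(t) - 1347·L_4(t) - 5262·L_5(t).
Expanding and collecting terms gives h(t) = -4t^5 - 4t^4 - 3t^3 + 2t^2 + 6t - 6.
Evaluating at t = -2: h(-2) = 78.

78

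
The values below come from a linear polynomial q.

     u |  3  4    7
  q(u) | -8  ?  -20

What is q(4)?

-11

The 2 known points determine the degree-1 polynomial uniquely.
Write q(u) = au + b. Substituting each data point gives a linear system:
  3a + b = -8
  7a + b = -20
Solving the system yields a = -3, b = 1.
So q(u) = -3u + 1.
Then q(4) = -11.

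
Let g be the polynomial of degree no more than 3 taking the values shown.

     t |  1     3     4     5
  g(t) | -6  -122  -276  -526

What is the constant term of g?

4

Write g(t) = at^3 + bt^2 + ct + d. Substituting each data point gives a linear system:
  a + b + c + d = -6
  27a + 9b + 3c + d = -122
  64a + 16b + 4c + d = -276
  125a + 25b + 5c + d = -526
Solving the system yields a = -4, b = 0, c = -6, d = 4.
So g(t) = -4t³ - 6t + 4.
The constant term is 4.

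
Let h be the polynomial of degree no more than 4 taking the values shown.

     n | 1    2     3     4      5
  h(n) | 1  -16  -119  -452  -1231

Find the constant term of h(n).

4

Write h(n) = an^4 + bn^3 + cn^2 + dn + e. Substituting each data point gives a linear system:
  a + b + c + d + e = 1
  16a + 8b + 4c + 2d + e = -16
  81a + 27b + 9c + 3d + e = -119
  256a + 64b + 16c + 4d + e = -452
  625a + 125b + 25c + 5d + e = -1231
Solving the system yields a = -3, b = 6, c = -4, d = -2, e = 4.
So h(n) = -3n^4 + 6n^3 - 4n^2 - 2n + 4.
The constant term is 4.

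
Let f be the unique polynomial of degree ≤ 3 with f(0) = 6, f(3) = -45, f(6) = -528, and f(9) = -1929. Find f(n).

Using the Lagrange interpolation formula with nodes 0, 3, 6, 9:
  L_0(n) = (n - 3)(n - 6)(n - 9) / -162
  L_1(n) = n(n - 6)(n - 9) / 54
  L_2(n) = n(n - 3)(n - 9) / -54
  L_3(n) = n(n - 3)(n - 6) / 162
Then f(n) = 6·L_0(n) - 45·L_1(n) - 528·L_2(n) - 1929·L_3(n).
Expanding and collecting terms gives f(n) = -3n³ + 3n² + n + 6.
Check: f(9) = -1929. ✓

f(n) = -3n^3 + 3n^2 + n + 6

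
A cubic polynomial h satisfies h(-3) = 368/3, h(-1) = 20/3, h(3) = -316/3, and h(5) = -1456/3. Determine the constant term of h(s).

Write h(s) = as^3 + bs^2 + cs + d. Substituting each data point gives a linear system:
  -27a + 9b - 3c + d = 368/3
  -a + b - c + d = 20/3
  27a + 9b + 3c + d = -316/3
  125a + 25b + 5c + d = -1456/3
Solving the system yields a = -4, b = 1, c = -2, d = -1/3.
So h(s) = -4s^3 + s^2 - 2s - 1/3.
The constant term is -1/3.

-1/3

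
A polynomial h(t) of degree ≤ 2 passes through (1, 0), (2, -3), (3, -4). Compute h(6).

Using the Lagrange interpolation formula with nodes 1, 2, 3:
  L_0(t) = (t - 2)(t - 3) / 2
  L_1(t) = (t - 1)(t - 3) / -1
  L_2(t) = (t - 1)(t - 2) / 2
Then h(t) = 0·L_0(t) - 3·L_1(t) - 4·L_2(t).
Expanding and collecting terms gives h(t) = t² - 6t + 5.
Evaluating at t = 6: h(6) = 5.

5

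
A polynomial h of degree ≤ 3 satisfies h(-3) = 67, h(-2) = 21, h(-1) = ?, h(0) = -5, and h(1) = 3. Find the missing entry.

-1

The 4 known points determine the degree-3 polynomial uniquely.
Write h(s) = as^3 + bs^2 + cs + d. Substituting each data point gives a linear system:
  -27a + 9b - 3c + d = 67
  -8a + 4b - 2c + d = 21
  d = -5
  a + b + c + d = 3
Solving the system yields a = -1, b = 6, c = 3, d = -5.
So h(s) = -s^3 + 6s^2 + 3s - 5.
Then h(-1) = -1.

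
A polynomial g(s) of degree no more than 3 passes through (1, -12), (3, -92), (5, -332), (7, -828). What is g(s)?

g(s) = -2s^3 - 2s^2 - 6s - 2

Using the Lagrange interpolation formula with nodes 1, 3, 5, 7:
  L_0(s) = (s - 3)(s - 5)(s - 7) / -48
  L_1(s) = (s - 1)(s - 5)(s - 7) / 16
  L_2(s) = (s - 1)(s - 3)(s - 7) / -16
  L_3(s) = (s - 1)(s - 3)(s - 5) / 48
Then g(s) = -12·L_0(s) - 92·L_1(s) - 332·L_2(s) - 828·L_3(s).
Expanding and collecting terms gives g(s) = -2s^3 - 2s^2 - 6s - 2.
Check: g(3) = -92. ✓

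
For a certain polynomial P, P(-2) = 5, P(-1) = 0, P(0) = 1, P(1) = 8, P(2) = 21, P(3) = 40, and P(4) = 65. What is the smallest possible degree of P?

Forward differences of the values at u = -2, -1, 0, 1, 2, 3, 4:
  P  : 5  0  1  8  21  40  65
  Δ  : -5  1  7  13  19  25
  Δ^2: 6  6  6  6  6
  Δ^3: 0  0  0  0
  Δ^4: 0  0  0
  Δ^5: 0  0
  Δ^6: 0
The second differences are constant (6) and nonzero, while all higher differences vanish, so the minimal degree is 2.

2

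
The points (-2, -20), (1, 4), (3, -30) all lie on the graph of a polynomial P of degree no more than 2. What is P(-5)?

-134

Write P(t) = at^2 + bt + c. Substituting each data point gives a linear system:
  4a - 2b + c = -20
  a + b + c = 4
  9a + 3b + c = -30
Solving the system yields a = -5, b = 3, c = 6.
So P(t) = -5t^2 + 3t + 6.
Then P(-5) = -134.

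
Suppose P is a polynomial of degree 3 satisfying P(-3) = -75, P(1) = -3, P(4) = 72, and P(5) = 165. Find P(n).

Write P(n) = an^3 + bn^2 + cn + d. Substituting each data point gives a linear system:
  -27a + 9b - 3c + d = -75
  a + b + c + d = -3
  64a + 16b + 4c + d = 72
  125a + 25b + 5c + d = 165
Solving the system yields a = 2, b = -3, c = -2, d = 0.
So P(n) = 2n^3 - 3n^2 - 2n.
Check: P(4) = 72. ✓

P(n) = 2n^3 - 3n^2 - 2n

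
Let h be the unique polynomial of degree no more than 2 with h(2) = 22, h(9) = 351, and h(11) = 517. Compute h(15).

945

Using the Lagrange interpolation formula with nodes 2, 9, 11:
  L_0(s) = (s - 9)(s - 11) / 63
  L_1(s) = (s - 2)(s - 11) / -14
  L_2(s) = (s - 2)(s - 9) / 18
Then h(s) = 22·L_0(s) + 351·L_1(s) + 517·L_2(s).
Expanding and collecting terms gives h(s) = 4s² + 3s.
Evaluating at s = 15: h(15) = 945.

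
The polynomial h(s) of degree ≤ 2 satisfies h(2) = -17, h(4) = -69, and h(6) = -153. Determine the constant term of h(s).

Write h(s) = as^2 + bs + c. Substituting each data point gives a linear system:
  4a + 2b + c = -17
  16a + 4b + c = -69
  36a + 6b + c = -153
Solving the system yields a = -4, b = -2, c = 3.
So h(s) = -4s² - 2s + 3.
The constant term is 3.

3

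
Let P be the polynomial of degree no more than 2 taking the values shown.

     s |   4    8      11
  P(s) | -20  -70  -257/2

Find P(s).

Write P(s) = as^2 + bs + c. Substituting each data point gives a linear system:
  16a + 4b + c = -20
  64a + 8b + c = -70
  121a + 11b + c = -257/2
Solving the system yields a = -1, b = -1/2, c = -2.
So P(s) = -s^2 - (1/2)s - 2.
Check: P(11) = -257/2. ✓

P(s) = -s^2 - (1/2)s - 2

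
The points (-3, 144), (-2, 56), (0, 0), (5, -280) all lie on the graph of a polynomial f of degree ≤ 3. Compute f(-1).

Write f(s) = as^3 + bs^2 + cs + d. Substituting each data point gives a linear system:
  -27a + 9b - 3c + d = 144
  -8a + 4b - 2c + d = 56
  d = 0
  125a + 25b + 5c + d = -280
Solving the system yields a = -3, b = 5, c = -6, d = 0.
So f(s) = -3s³ + 5s² - 6s.
Then f(-1) = 14.

14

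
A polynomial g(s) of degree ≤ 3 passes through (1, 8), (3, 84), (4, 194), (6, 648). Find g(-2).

-16

Using the Lagrange interpolation formula with nodes 1, 3, 4, 6:
  L_0(s) = (s - 3)(s - 4)(s - 6) / -30
  L_1(s) = (s - 1)(s - 4)(s - 6) / 6
  L_2(s) = (s - 1)(s - 3)(s - 6) / -6
  L_3(s) = (s - 1)(s - 3)(s - 4) / 30
Then g(s) = 8·L_0(s) + 84·L_1(s) + 194·L_2(s) + 648·L_3(s).
Expanding and collecting terms gives g(s) = 3s³ - s + 6.
Evaluating at s = -2: g(-2) = -16.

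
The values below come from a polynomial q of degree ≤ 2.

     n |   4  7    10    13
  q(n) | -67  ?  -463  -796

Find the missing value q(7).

On equispaced nodes a degree-2 polynomial has vanishing third forward difference, so
  - q(4) + 3·q(7) - 3·q(10) + q(13) = 0.
Substituting the known values and solving for q(7):
  3·q(7) = -660
  q(7) = -220.

-220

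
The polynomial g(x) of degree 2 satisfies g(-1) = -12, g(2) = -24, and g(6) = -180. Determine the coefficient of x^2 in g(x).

Write g(x) = ax^2 + bx + c. Substituting each data point gives a linear system:
  a - b + c = -12
  4a + 2b + c = -24
  36a + 6b + c = -180
Solving the system yields a = -5, b = 1, c = -6.
So g(x) = -5x² + x - 6.
The leading coefficient is -5.

-5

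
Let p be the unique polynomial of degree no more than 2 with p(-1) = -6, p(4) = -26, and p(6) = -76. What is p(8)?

Write p(x) = ax^2 + bx + c. Substituting each data point gives a linear system:
  a - b + c = -6
  16a + 4b + c = -26
  36a + 6b + c = -76
Solving the system yields a = -3, b = 5, c = 2.
So p(x) = -3x^2 + 5x + 2.
Then p(8) = -150.

-150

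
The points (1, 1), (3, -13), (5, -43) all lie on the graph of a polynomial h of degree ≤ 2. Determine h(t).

h(t) = -2t^2 + t + 2

Write h(t) = at^2 + bt + c. Substituting each data point gives a linear system:
  a + b + c = 1
  9a + 3b + c = -13
  25a + 5b + c = -43
Solving the system yields a = -2, b = 1, c = 2.
So h(t) = -2t^2 + t + 2.
Check: h(3) = -13. ✓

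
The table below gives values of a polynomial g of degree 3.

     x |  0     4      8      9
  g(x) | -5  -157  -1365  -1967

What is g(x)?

Write g(x) = ax^3 + bx^2 + cx + d. Substituting each data point gives a linear system:
  d = -5
  64a + 16b + 4c + d = -157
  512a + 64b + 8c + d = -1365
  729a + 81b + 9c + d = -1967
Solving the system yields a = -3, b = 3, c = -2, d = -5.
So g(x) = -3x^3 + 3x^2 - 2x - 5.
Check: g(4) = -157. ✓

g(x) = -3x^3 + 3x^2 - 2x - 5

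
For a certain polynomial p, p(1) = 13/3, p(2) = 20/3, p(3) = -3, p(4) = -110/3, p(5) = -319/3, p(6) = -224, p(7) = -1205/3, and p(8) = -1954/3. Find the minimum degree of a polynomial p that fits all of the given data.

Forward differences of the values at t = 1, 2, 3, 4, 5, 6, 7, 8:
  p  : 13/3  20/3  -3  -110/3  -319/3  -224  -1205/3  -1954/3
  Δ  : 7/3  -29/3  -101/3  -209/3  -353/3  -533/3  -749/3
  Δ^2: -12  -24  -36  -48  -60  -72
  Δ^3: -12  -12  -12  -12  -12
  Δ^4: 0  0  0  0
  Δ^5: 0  0  0
  Δ^6: 0  0
  Δ^7: 0
The third differences are constant (-12) and nonzero, while all higher differences vanish, so the minimal degree is 3.

3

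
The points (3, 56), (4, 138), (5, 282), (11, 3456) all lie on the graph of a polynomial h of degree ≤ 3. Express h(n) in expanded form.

h(n) = 3n^3 - 5n^2 + 6n + 2

Using the Lagrange interpolation formula with nodes 3, 4, 5, 11:
  L_0(n) = (n - 4)(n - 5)(n - 11) / -16
  L_1(n) = (n - 3)(n - 5)(n - 11) / 7
  L_2(n) = (n - 3)(n - 4)(n - 11) / -12
  L_3(n) = (n - 3)(n - 4)(n - 5) / 336
Then h(n) = 56·L_0(n) + 138·L_1(n) + 282·L_2(n) + 3456·L_3(n).
Expanding and collecting terms gives h(n) = 3n³ - 5n² + 6n + 2.
Check: h(5) = 282. ✓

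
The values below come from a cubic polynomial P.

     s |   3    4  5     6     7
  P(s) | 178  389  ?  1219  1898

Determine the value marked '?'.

On equispaced nodes a degree-3 polynomial has vanishing fourth forward difference, so
  P(3) - 4·P(4) + 6·P(5) - 4·P(6) + P(7) = 0.
Substituting the known values and solving for P(5):
  6·P(5) = 4356
  P(5) = 726.

726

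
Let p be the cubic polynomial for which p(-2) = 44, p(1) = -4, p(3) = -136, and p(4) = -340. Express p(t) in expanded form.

Using the Lagrange interpolation formula with nodes -2, 1, 3, 4:
  L_0(t) = (t - 1)(t - 3)(t - 4) / -90
  L_1(t) = (t + 2)(t - 3)(t - 4) / 18
  L_2(t) = (t + 2)(t - 1)(t - 4) / -10
  L_3(t) = (t + 2)(t - 1)(t - 3) / 18
Then p(t) = 44·L_0(t) - 4·L_1(t) - 136·L_2(t) - 340·L_3(t).
Expanding and collecting terms gives p(t) = -6t^3 + 2t^2 + 4t - 4.
Check: p(-2) = 44. ✓

p(t) = -6t^3 + 2t^2 + 4t - 4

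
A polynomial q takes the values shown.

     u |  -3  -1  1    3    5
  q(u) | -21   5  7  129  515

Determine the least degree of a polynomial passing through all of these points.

3

Forward differences of the values at u = -3, -1, 1, 3, 5:
  q  : -21  5  7  129  515
  Δ  : 26  2  122  386
  Δ^2: -24  120  264
  Δ^3: 144  144
  Δ^4: 0
The third differences are constant (144) and nonzero, while all higher differences vanish, so the minimal degree is 3.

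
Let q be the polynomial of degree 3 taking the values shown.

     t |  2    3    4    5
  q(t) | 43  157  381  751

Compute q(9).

4411

Write q(t) = at^3 + bt^2 + ct + d. Substituting each data point gives a linear system:
  8a + 4b + 2c + d = 43
  27a + 9b + 3c + d = 157
  64a + 16b + 4c + d = 381
  125a + 25b + 5c + d = 751
Solving the system yields a = 6, b = 1, c = -5, d = 1.
So q(t) = 6t^3 + t^2 - 5t + 1.
Then q(9) = 4411.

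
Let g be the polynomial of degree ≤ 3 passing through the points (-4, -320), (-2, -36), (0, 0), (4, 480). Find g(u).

g(u) = 6u^3 + 5u^2 + 4u

Write g(u) = au^3 + bu^2 + cu + d. Substituting each data point gives a linear system:
  -64a + 16b - 4c + d = -320
  -8a + 4b - 2c + d = -36
  d = 0
  64a + 16b + 4c + d = 480
Solving the system yields a = 6, b = 5, c = 4, d = 0.
So g(u) = 6u^3 + 5u^2 + 4u.
Check: g(0) = 0. ✓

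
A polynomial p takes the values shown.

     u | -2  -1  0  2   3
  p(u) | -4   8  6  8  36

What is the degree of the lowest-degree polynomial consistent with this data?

3

Divided differences on the nodes -2, -1, 0, 2, 3:
  order 0: -4  8  6  8  36
  order 1: 12  -2  1  28
  order 2: -7  1  9
  order 3: 2  2
  order 4: 0
The order-3 divided differences are all 2 (nonzero) and every higher order vanishes, so the data lies on a polynomial of degree exactly 3.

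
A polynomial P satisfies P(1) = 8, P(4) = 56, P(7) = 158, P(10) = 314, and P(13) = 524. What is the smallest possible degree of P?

2

Forward differences of the values at u = 1, 4, 7, 10, 13:
  P  : 8  56  158  314  524
  Δ  : 48  102  156  210
  Δ^2: 54  54  54
  Δ^3: 0  0
  Δ^4: 0
The second differences are constant (54) and nonzero, while all higher differences vanish, so the minimal degree is 2.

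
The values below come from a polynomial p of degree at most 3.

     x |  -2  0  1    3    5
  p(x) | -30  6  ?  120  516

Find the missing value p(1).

12

The 4 known points determine the degree-3 polynomial uniquely.
Write p(x) = ax^3 + bx^2 + cx + d. Substituting each data point gives a linear system:
  -8a + 4b - 2c + d = -30
  d = 6
  27a + 9b + 3c + d = 120
  125a + 25b + 5c + d = 516
Solving the system yields a = 4, b = 0, c = 2, d = 6.
So p(x) = 4x^3 + 2x + 6.
Then p(1) = 12.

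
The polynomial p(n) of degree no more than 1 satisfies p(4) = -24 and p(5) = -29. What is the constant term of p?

-4

Write p(n) = an + b. Substituting each data point gives a linear system:
  4a + b = -24
  5a + b = -29
Solving the system yields a = -5, b = -4.
So p(n) = -5n - 4.
The constant term is -4.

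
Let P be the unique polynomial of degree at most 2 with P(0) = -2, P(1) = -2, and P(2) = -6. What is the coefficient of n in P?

2

Write P(n) = an^2 + bn + c. Substituting each data point gives a linear system:
  c = -2
  a + b + c = -2
  4a + 2b + c = -6
Solving the system yields a = -2, b = 2, c = -2.
So P(n) = -2n^2 + 2n - 2.
The coefficient of n is 2.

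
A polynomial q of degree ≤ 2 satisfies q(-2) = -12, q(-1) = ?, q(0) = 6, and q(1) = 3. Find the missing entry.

The 3 known points determine the degree-2 polynomial uniquely.
Write q(x) = ax^2 + bx + c. Substituting each data point gives a linear system:
  4a - 2b + c = -12
  c = 6
  a + b + c = 3
Solving the system yields a = -4, b = 1, c = 6.
So q(x) = -4x² + x + 6.
Then q(-1) = 1.

1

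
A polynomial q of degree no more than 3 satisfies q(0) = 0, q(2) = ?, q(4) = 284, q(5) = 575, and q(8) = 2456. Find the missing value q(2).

26

The 4 known points determine the degree-3 polynomial uniquely.
Write q(u) = au^3 + bu^2 + cu + d. Substituting each data point gives a linear system:
  d = 0
  64a + 16b + 4c + d = 284
  125a + 25b + 5c + d = 575
  512a + 64b + 8c + d = 2456
Solving the system yields a = 5, b = -1, c = -5, d = 0.
So q(u) = 5u^3 - u^2 - 5u.
Then q(2) = 26.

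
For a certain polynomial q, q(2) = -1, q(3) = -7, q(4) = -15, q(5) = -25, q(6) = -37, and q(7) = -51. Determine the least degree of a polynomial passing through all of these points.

Forward differences of the values at n = 2, 3, 4, 5, 6, 7:
  q  : -1  -7  -15  -25  -37  -51
  Δ  : -6  -8  -10  -12  -14
  Δ^2: -2  -2  -2  -2
  Δ^3: 0  0  0
  Δ^4: 0  0
  Δ^5: 0
The second differences are constant (-2) and nonzero, while all higher differences vanish, so the minimal degree is 2.

2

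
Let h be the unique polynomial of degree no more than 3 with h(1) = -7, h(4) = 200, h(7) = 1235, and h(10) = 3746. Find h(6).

758

Using the Lagrange interpolation formula with nodes 1, 4, 7, 10:
  L_0(s) = (s - 4)(s - 7)(s - 10) / -162
  L_1(s) = (s - 1)(s - 7)(s - 10) / 54
  L_2(s) = (s - 1)(s - 4)(s - 10) / -54
  L_3(s) = (s - 1)(s - 4)(s - 7) / 162
Then h(s) = -7·L_0(s) + 200·L_1(s) + 1235·L_2(s) + 3746·L_3(s).
Expanding and collecting terms gives h(s) = 4s³ - 2s² - 5s - 4.
Evaluating at s = 6: h(6) = 758.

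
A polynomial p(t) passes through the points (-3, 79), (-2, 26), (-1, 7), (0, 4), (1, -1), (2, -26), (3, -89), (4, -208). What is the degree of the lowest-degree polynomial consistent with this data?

3

Forward differences of the values at t = -3, -2, -1, 0, 1, 2, 3, 4:
  p  : 79  26  7  4  -1  -26  -89  -208
  Δ  : -53  -19  -3  -5  -25  -63  -119
  Δ^2: 34  16  -2  -20  -38  -56
  Δ^3: -18  -18  -18  -18  -18
  Δ^4: 0  0  0  0
  Δ^5: 0  0  0
  Δ^6: 0  0
  Δ^7: 0
The third differences are constant (-18) and nonzero, while all higher differences vanish, so the minimal degree is 3.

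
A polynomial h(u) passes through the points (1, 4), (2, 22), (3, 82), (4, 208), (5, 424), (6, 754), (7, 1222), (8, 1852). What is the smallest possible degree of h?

Forward differences of the values at u = 1, 2, 3, 4, 5, 6, 7, 8:
  h  : 4  22  82  208  424  754  1222  1852
  Δ  : 18  60  126  216  330  468  630
  Δ^2: 42  66  90  114  138  162
  Δ^3: 24  24  24  24  24
  Δ^4: 0  0  0  0
  Δ^5: 0  0  0
  Δ^6: 0  0
  Δ^7: 0
The third differences are constant (24) and nonzero, while all higher differences vanish, so the minimal degree is 3.

3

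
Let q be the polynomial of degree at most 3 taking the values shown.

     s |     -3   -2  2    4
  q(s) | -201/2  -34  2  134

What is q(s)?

Write q(s) = as^3 + bs^2 + cs + d. Substituting each data point gives a linear system:
  -27a + 9b - 3c + d = -201/2
  -8a + 4b - 2c + d = -34
  8a + 4b + 2c + d = 2
  64a + 16b + 4c + d = 134
Solving the system yields a = 3, b = -5/2, c = -3, d = -6.
So q(s) = 3s^3 - (5/2)s^2 - 3s - 6.
Check: q(4) = 134. ✓

q(s) = 3s^3 - (5/2)s^2 - 3s - 6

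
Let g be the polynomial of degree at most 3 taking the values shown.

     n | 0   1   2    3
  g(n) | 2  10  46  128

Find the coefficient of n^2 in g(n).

Write g(n) = an^3 + bn^2 + cn + d. Substituting each data point gives a linear system:
  d = 2
  a + b + c + d = 10
  8a + 4b + 2c + d = 46
  27a + 9b + 3c + d = 128
Solving the system yields a = 3, b = 5, c = 0, d = 2.
So g(n) = 3n^3 + 5n^2 + 2.
The coefficient of n^2 is 5.

5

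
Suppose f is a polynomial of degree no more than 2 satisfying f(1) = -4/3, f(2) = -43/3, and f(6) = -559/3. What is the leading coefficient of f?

-6

Write f(x) = ax^2 + bx + c. Substituting each data point gives a linear system:
  a + b + c = -4/3
  4a + 2b + c = -43/3
  36a + 6b + c = -559/3
Solving the system yields a = -6, b = 5, c = -1/3.
So f(x) = -6x^2 + 5x - 1/3.
The leading coefficient is -6.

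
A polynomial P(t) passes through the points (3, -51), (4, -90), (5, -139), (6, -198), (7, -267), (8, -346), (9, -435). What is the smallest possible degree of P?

Forward differences of the values at t = 3, 4, 5, 6, 7, 8, 9:
  P  : -51  -90  -139  -198  -267  -346  -435
  Δ  : -39  -49  -59  -69  -79  -89
  Δ^2: -10  -10  -10  -10  -10
  Δ^3: 0  0  0  0
  Δ^4: 0  0  0
  Δ^5: 0  0
  Δ^6: 0
The second differences are constant (-10) and nonzero, while all higher differences vanish, so the minimal degree is 2.

2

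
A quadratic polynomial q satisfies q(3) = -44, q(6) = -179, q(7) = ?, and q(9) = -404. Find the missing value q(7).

-244

The 3 known points determine the degree-2 polynomial uniquely.
Write q(n) = an^2 + bn + c. Substituting each data point gives a linear system:
  9a + 3b + c = -44
  36a + 6b + c = -179
  81a + 9b + c = -404
Solving the system yields a = -5, b = 0, c = 1.
So q(n) = -5n^2 + 1.
Then q(7) = -244.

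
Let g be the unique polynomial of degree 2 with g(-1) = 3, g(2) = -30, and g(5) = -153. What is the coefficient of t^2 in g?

Write g(t) = at^2 + bt + c. Substituting each data point gives a linear system:
  a - b + c = 3
  4a + 2b + c = -30
  25a + 5b + c = -153
Solving the system yields a = -5, b = -6, c = 2.
So g(t) = -5t² - 6t + 2.
The leading coefficient is -5.

-5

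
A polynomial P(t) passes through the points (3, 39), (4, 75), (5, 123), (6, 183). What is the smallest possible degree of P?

2

Forward differences of the values at t = 3, 4, 5, 6:
  P  : 39  75  123  183
  Δ  : 36  48  60
  Δ^2: 12  12
  Δ^3: 0
The second differences are constant (12) and nonzero, while all higher differences vanish, so the minimal degree is 2.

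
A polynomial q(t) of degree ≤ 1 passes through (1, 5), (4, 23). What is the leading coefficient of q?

Write q(t) = at + b. Substituting each data point gives a linear system:
  a + b = 5
  4a + b = 23
Solving the system yields a = 6, b = -1.
So q(t) = 6t - 1.
The leading coefficient is 6.

6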